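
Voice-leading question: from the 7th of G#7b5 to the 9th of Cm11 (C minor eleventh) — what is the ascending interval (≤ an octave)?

G#7b5 has F# as its 7th, and Cm11 (C minor eleventh) has D as its 9th.
F# up to D is 8 semitones, a half step narrower than a major sixth, so the interval is minor.

minor sixth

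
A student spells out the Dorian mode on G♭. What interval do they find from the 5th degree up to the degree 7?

G♭ dorian: G♭ A♭ B𝄫 C♭ D♭ E♭ F♭.
That puts D♭ below F♭.
From D♭ to F♭: 3 semitones over a third = minor.

minor third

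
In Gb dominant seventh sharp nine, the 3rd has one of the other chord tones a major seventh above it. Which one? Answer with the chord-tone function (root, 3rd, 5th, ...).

Gb7#9: Gb-Bb-Db-Fb-A.
The 3rd is Bb. A major seventh above Bb is A.
A is the chord's 9th.

9th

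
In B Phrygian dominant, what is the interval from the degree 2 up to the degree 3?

B phrygian dominant: B C D# E F# G A.
Degree 2 = C; degree 3 = D#.
From C to D#: 3 semitones over a second = augmented.

augmented second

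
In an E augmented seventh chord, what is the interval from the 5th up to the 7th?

d3

Spelling the chord: E-G#-B#-D.
The 5th is B# and the 7th is D.
3 letter names make it a third; at 2 semitones (a whole step narrower than major) the quality is diminished.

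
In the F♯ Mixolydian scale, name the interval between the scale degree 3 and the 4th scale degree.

minor 2nd

The scale runs F♯ G♯ A♯ B C♯ D♯ E.
So we need the interval from A♯ up to B.
2 letter names make it a second; at 1 semitone (a half step narrower than major) the quality is minor.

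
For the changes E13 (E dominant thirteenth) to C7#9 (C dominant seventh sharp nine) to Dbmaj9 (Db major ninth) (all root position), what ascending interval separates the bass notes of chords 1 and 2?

The roots are E and C.
E up to C is 8 semitones, a half step narrower than a major sixth, so the interval is minor.

minor sixth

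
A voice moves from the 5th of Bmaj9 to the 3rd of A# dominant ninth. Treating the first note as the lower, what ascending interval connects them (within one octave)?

Bmaj9 has F# as its 5th, and A# dominant ninth has C## as its 3rd.
From F# to C##: 8 semitones over a fifth = augmented.

augmented fifth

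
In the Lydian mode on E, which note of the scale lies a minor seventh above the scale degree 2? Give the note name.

E

The scale is E F♯ G♯ A♯ B C♯ D♯.
The scale degree 2 is F♯; a minor seventh above that is E — scale degree 1.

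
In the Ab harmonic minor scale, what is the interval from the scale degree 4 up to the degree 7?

augmented 4th

The scale runs Ab Bb Cb Db Eb Fb G.
That puts Db below G.
From Db to G: 6 semitones over a fourth = augmented.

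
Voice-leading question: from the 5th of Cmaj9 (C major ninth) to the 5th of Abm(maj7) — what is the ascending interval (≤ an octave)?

minor sixth

The 5th of Cmaj9 (C major ninth) is G; the 5th of Abm(maj7) is Eb.
From G to Eb: 8 semitones over a sixth = minor.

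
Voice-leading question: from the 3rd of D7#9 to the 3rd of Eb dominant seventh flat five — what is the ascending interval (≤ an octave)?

The 3rd of D7#9 is F#; the 3rd of Eb dominant seventh flat five is G.
From F# to G: 1 semitone over a second = minor.

minor second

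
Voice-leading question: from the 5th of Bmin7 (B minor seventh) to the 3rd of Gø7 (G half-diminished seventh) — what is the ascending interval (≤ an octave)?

diminished fourth

Bmin7 (B minor seventh) has F# as its 5th, and Gø7 (G half-diminished seventh) has Bb as its 3rd.
4 letter names make it a fourth; at 4 semitones (a half step narrower than perfect) the quality is diminished.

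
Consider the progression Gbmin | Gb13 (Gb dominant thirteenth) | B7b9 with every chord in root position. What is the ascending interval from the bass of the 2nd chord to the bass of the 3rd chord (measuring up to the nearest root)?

augmented 3rd

The roots are Gb and B.
Gb up to B is 5 semitones, a half step wider than a major third, so the interval is augmented.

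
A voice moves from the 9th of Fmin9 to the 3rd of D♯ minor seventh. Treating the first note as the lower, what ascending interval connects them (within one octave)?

major seventh

The 9th of Fmin9 is G; the 3rd of D♯ minor seventh is F♯.
G up to F♯ spans 7 letter names and 11 semitones — a major seventh.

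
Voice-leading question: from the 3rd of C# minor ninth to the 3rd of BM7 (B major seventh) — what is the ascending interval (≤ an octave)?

C# minor ninth has E as its 3rd, and BM7 (B major seventh) has D# as its 3rd.
Counting 7 letters and 11 half steps from E gives a major seventh.

major seventh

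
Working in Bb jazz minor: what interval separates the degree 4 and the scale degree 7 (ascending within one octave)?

Spelling Bb jazz minor: Bb C Db Eb F G A.
The degree 4 is Eb and the 7th scale degree is A.
4 letter names make it a fourth; at 6 semitones (a half step wider than perfect) the quality is augmented.

augmented 4th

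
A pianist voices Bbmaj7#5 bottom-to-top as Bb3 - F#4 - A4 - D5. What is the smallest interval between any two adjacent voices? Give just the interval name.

Adjacent intervals: Bb3→F#4 = augmented fifth; F#4→A4 = minor third; A4→D5 = perfect fourth.
The smallest is F#4 to A4, a minor third (3 semitones).

m3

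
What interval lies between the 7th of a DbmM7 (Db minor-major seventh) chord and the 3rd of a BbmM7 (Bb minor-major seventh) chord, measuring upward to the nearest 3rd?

minor second

The 7th of DbmM7 (Db minor-major seventh) is C; the 3rd of BbmM7 (Bb minor-major seventh) is Db.
From C to Db: 1 semitone over a second = minor.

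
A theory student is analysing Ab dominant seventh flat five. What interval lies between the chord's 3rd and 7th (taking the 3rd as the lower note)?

diminished fifth

Spelling the chord: Ab–C–Ebb–Gb.
That puts C below Gb.
C up to Gb is 6 semitones, a half step narrower than a perfect fifth, so the interval is diminished.
That tritone between 3rd and 7th is what gives the dominant seventh its pull toward resolution.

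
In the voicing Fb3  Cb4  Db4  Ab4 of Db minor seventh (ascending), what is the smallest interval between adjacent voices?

major 2nd

Adjacent intervals: Fb3→Cb4 = perfect fifth; Cb4→Db4 = major second; Db4→Ab4 = perfect fifth.
The smallest is Cb4 to Db4, a major second (2 semitones).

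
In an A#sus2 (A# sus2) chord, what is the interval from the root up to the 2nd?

A#sus2 (A# sus2): A#–B#–E#.
The root is A# and the 2nd is B#.
Counting 2 letters and 2 half steps from A# gives a major second.

M2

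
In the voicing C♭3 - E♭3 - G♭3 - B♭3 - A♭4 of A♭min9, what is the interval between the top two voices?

minor seventh

Those voices are B♭3 and A♭4.
7 letter names make it a seventh; at 10 semitones (a half step narrower than major) the quality is minor.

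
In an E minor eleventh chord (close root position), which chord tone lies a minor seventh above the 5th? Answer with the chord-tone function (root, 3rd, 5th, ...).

11th

E minor eleventh: E G B D F♯ A.
The 5th is B. A minor seventh above B is A.
A is the chord's 11th.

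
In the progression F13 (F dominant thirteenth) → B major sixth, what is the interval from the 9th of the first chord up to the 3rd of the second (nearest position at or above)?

F13 (F dominant thirteenth) has G as its 9th, and B major sixth has D# as its 3rd.
5 letter names make it a fifth; at 8 semitones (a half step wider than perfect) the quality is augmented.

A5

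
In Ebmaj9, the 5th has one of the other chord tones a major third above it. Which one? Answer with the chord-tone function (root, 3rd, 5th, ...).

Spelling the chord: Eb–G–Bb–D–F.
The 5th is Bb. A major third above Bb is D.
D is the chord's 7th.

7th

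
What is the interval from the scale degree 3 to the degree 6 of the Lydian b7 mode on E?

The scale runs E F♯ G♯ A♯ B C♯ D.
That puts G♯ below C♯.
Counting 4 letters and 5 half steps from G♯ gives a perfect fourth.

perfect 4th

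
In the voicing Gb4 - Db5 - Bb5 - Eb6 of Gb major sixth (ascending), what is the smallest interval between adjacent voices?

perfect fourth

Adjacent intervals: Gb4→Db5 = perfect fifth; Db5→Bb5 = major sixth; Bb5→Eb6 = perfect fourth.
The smallest is Bb5 to Eb6, a perfect fourth (5 semitones).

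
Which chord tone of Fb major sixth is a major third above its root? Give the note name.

Fb6 (Fb major sixth) is spelled Fb-Ab-Cb-Db.
The root is Fb. A major third above Fb is Ab.
Ab is the chord's 3rd.

Ab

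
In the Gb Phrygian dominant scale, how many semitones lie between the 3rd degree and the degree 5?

3

The scale is Gb Abb Bb Cb Db Ebb Fb.
Bb up to Db is a minor third — 3 semitones.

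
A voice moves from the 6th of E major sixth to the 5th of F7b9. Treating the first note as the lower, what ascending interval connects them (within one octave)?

E major sixth has C# as its 6th, and F7b9 has C as its 5th.
C# up to C is 11 semitones, a half step narrower than a perfect octave, so the interval is diminished.

diminished octave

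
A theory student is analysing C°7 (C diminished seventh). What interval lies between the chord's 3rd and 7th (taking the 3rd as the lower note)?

diminished 5th

Spelling the chord: C–E♭–G♭–B𝄫.
3rd = E♭; 7th = B𝄫.
5 letter names make it a fifth; at 6 semitones (a half step narrower than perfect) the quality is diminished.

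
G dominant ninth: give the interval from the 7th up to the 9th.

major third

The chord tones of G9 are G B D F A.
So we need the interval from F up to A.
F up to A spans 3 letter names and 4 semitones — a major third.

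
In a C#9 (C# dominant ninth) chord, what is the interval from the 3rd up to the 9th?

minor seventh

C#9 is spelled C#-E#-G#-B-D#.
3rd = E#; 9th = D#.
From E# to D#: 10 semitones over a seventh = minor.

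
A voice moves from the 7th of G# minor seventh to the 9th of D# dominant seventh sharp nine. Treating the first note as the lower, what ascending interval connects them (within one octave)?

G# minor seventh has F# as its 7th, and D# dominant seventh sharp nine has E## as its 9th.
7 letter names make it a seventh; at 12 semitones (a half step wider than major) the quality is augmented.

augmented 7th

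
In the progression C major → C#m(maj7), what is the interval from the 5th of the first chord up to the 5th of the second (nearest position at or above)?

The 5th of C major is G; the 5th of C#m(maj7) is G#.
G up to G# is 1 semitone, a half step wider than a perfect unison, so the interval is augmented.

A1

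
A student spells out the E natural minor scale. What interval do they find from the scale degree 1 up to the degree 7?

Spelling the E natural minor scale: E F# G A B C D.
The scale degree 1 is E and the 7th scale degree is D.
E up to D is 10 semitones, a half step narrower than a major seventh, so the interval is minor.

minor seventh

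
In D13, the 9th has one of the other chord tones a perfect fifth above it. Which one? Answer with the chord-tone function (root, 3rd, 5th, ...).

13th

The chord tones of D13 (D dominant thirteenth) are D–F#–A–C–E–B.
The 9th is E. A perfect fifth above E is B.
B is the chord's 13th.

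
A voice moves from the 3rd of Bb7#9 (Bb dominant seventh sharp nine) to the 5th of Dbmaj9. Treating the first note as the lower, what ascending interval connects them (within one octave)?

diminished fifth

Bb7#9 (Bb dominant seventh sharp nine) has D as its 3rd, and Dbmaj9 has Ab as its 5th.
From D to Ab: 6 semitones over a fifth = diminished.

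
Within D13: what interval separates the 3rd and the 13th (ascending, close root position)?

D13 (D dominant thirteenth) is spelled D F# A C E B.
That puts F# below B.
F# up to B spans 11 letter names and 17 semitones — a perfect eleventh.

perfect eleventh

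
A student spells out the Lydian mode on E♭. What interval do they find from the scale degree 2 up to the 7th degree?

E♭ lydian: E♭ F G A B♭ C D.
Scale degree 2 = F; 7th scale degree = D.
Counting 6 letters and 9 half steps from F gives a major sixth.

major sixth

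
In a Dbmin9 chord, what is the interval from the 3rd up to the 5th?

Db minor ninth is spelled Db-Fb-Ab-Cb-Eb.
That puts Fb below Ab.
Counting 3 letters and 4 half steps from Fb gives a major third.

M3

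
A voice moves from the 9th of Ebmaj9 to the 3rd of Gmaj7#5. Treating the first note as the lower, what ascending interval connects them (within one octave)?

augmented fourth

Ebmaj9 has F as its 9th, and Gmaj7#5 has B as its 3rd.
From F to B: 6 semitones over a fourth = augmented.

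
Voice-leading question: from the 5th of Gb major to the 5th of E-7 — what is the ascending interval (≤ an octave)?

The 5th of Gb major is Db; the 5th of E-7 is B.
6 letter names make it a sixth; at 10 semitones (a half step wider than major) the quality is augmented.

A6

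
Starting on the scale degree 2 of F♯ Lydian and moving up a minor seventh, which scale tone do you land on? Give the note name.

F#

The scale is F♯ G♯ A♯ B♯ C♯ D♯ E♯.
The scale degree 2 is G♯; a minor seventh above that is F♯ — scale degree 1.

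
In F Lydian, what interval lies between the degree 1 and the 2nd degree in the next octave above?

F lydian: F G A B C D E.
That puts F below G.
From F to G is 14 semitones, exactly the major ninth.

M9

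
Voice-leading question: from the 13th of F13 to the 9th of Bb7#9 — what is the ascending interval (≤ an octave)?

major seventh

F13 has D as its 13th, and Bb7#9 has C# as its 9th.
D up to C# spans 7 letter names and 11 semitones — a major seventh.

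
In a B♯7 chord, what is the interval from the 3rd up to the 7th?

diminished fifth

B♯7 is spelled B♯–D𝄪–F𝄪–A♯.
That puts D𝄪 below A♯.
5 letter names make it a fifth; at 6 semitones (a half step narrower than perfect) the quality is diminished.
That tritone between 3rd and 7th is what gives the dominant seventh its pull toward resolution.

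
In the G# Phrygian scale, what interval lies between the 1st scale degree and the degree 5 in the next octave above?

G# phrygian: G# A B C# D# E F#.
1st scale degree = G#; scale degree 5 (up an octave) = D#.
Counting 12 letters and 19 half steps from G# gives a perfect twelfth.

perfect 12th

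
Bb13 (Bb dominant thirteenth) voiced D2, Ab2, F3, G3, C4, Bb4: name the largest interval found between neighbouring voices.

Adjacent intervals: D2→Ab2 = diminished fifth; Ab2→F3 = major sixth; F3→G3 = major second; G3→C4 = perfect fourth; C4→Bb4 = minor seventh.
The largest is C4 to Bb4, a minor seventh (10 semitones).

minor seventh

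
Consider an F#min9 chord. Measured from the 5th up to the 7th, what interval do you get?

minor third

F#m9 (F# minor ninth): F#–A–C#–E–G#.
That puts C# below E.
C# up to E is 3 semitones, a half step narrower than a major third, so the interval is minor.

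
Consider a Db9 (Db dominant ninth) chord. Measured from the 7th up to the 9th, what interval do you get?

Db9 is spelled Db, F, Ab, Cb, Eb.
So we need the interval from Cb up to Eb.
Counting 3 letters and 4 half steps from Cb gives a major third.

M3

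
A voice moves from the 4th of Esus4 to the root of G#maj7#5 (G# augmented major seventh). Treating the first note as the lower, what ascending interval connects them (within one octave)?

The 4th of Esus4 is A; the root of G#maj7#5 (G# augmented major seventh) is G#.
Counting 7 letters and 11 half steps from A gives a major seventh.

major seventh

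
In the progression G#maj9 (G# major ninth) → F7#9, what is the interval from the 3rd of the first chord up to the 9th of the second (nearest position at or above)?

minor sixth

G#maj9 (G# major ninth) has B# as its 3rd, and F7#9 has G# as its 9th.
6 letter names make it a sixth; at 8 semitones (a half step narrower than major) the quality is minor.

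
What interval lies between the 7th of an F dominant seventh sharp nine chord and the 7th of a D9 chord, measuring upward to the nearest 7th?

The 7th of F dominant seventh sharp nine is E♭; the 7th of D9 is C.
From E♭ to C is 9 semitones, exactly the major sixth.

major sixth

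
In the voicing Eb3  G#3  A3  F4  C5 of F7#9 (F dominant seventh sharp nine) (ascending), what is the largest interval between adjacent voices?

Adjacent intervals: Eb3→G#3 = augmented third; G#3→A3 = minor second; A3→F4 = minor sixth; F4→C5 = perfect fifth.
The largest is A3 to F4, a minor sixth (8 semitones).

minor sixth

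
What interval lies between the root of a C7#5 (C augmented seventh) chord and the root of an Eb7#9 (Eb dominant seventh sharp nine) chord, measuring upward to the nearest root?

m3

C7#5 (C augmented seventh) has C as its root, and Eb7#9 (Eb dominant seventh sharp nine) has Eb as its root.
3 letter names make it a third; at 3 semitones (a half step narrower than major) the quality is minor.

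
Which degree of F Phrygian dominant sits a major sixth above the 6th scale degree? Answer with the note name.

Bb

The scale is F Gb A Bb C Db Eb.
The 6th scale degree is Db; a major sixth above that is Bb — scale degree 4.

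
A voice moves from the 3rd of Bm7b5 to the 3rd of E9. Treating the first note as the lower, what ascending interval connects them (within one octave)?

The 3rd of Bm7b5 is D; the 3rd of E9 is G♯.
From D to G♯: 6 semitones over a fourth = augmented.

augmented 4th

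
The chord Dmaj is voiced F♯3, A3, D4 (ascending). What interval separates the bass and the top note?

The outer voices are F♯3 and D4.
6 letter names make it a sixth; at 8 semitones (a half step narrower than major) the quality is minor.

minor 6th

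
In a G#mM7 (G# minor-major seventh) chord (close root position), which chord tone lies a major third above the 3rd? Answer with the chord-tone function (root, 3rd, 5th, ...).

5th

G# minor-major seventh is spelled G# B D# F##.
The 3rd is B. A major third above B is D#.
D# is the chord's 5th.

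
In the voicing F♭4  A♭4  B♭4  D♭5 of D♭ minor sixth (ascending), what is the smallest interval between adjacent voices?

M2

Adjacent intervals: F♭4→A♭4 = major third; A♭4→B♭4 = major second; B♭4→D♭5 = minor third.
The smallest is A♭4 to B♭4, a major second (2 semitones).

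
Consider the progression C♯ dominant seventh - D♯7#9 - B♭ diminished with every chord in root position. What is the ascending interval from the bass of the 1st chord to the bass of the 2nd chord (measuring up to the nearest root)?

major 2nd

The roots are C♯ and D♯.
C♯ up to D♯ spans 2 letter names and 2 semitones — a major second.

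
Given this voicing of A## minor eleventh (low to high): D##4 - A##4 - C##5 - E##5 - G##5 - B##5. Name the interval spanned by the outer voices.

M13

The outer voices are D##4 and B##5.
From D## to B## is 21 semitones, exactly the major thirteenth.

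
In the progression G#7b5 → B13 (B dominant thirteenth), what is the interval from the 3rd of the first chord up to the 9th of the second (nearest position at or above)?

G#7b5 has B# as its 3rd, and B13 (B dominant thirteenth) has C# as its 9th.
From B# to C#: 1 semitone over a second = minor.

m2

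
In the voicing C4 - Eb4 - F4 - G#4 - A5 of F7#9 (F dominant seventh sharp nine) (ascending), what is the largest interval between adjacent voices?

m9

Adjacent intervals: C4→Eb4 = minor third; Eb4→F4 = major second; F4→G#4 = augmented second; G#4→A5 = minor ninth.
The largest is G#4 to A5, a minor ninth (13 semitones).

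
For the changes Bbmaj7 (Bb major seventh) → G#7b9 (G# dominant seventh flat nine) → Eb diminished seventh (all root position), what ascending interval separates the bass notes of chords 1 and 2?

A6

The roots are Bb and G#.
6 letter names make it a sixth; at 10 semitones (a half step wider than major) the quality is augmented.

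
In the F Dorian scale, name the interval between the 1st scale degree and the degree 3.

The scale runs F G Ab Bb C D Eb.
That puts F below Ab.
F up to Ab is 3 semitones, a half step narrower than a major third, so the interval is minor.

minor 3rd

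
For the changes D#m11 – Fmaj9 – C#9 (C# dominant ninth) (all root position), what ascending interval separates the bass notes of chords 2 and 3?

The roots are F and C#.
From F to C#: 8 semitones over a fifth = augmented.

A5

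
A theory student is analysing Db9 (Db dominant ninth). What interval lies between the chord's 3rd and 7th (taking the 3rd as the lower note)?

diminished fifth

Db9 is spelled Db F Ab Cb Eb.
The 3rd is F and the 7th is Cb.
F up to Cb is 6 semitones, a half step narrower than a perfect fifth, so the interval is diminished.
This 3–7 tritone is the characteristic tension at the heart of the dominant sound.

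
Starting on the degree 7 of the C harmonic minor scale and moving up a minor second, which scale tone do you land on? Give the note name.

C

The scale is C D Eb F G Ab B.
The degree 7 is B; a minor second above that is C — scale degree 1.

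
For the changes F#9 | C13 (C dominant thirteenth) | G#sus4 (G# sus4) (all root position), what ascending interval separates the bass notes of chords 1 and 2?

The roots are F# and C.
From F# to C: 6 semitones over a fifth = diminished.

diminished fifth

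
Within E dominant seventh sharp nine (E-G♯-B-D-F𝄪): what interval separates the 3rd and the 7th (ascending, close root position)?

diminished fifth

The 3rd is G♯ and the 7th is D.
5 letter names make it a fifth; at 6 semitones (a half step narrower than perfect) the quality is diminished.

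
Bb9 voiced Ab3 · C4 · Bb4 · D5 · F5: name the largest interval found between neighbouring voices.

minor seventh

Adjacent intervals: Ab3→C4 = major third; C4→Bb4 = minor seventh; Bb4→D5 = major third; D5→F5 = minor third.
The largest is C4 to Bb4, a minor seventh (10 semitones).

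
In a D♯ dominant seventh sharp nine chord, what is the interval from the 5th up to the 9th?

Spelling the chord: D♯ F𝄪 A♯ C♯ E𝄪.
The 5th is A♯ and the 9th is E𝄪.
5 letter names make it a fifth; at 8 semitones (a half step wider than perfect) the quality is augmented.

A5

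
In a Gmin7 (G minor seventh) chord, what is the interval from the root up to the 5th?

Spelling the chord: G, B♭, D, F.
The root is G and the 5th is D.
From G to D is 7 semitones, exactly the perfect fifth.

perfect 5th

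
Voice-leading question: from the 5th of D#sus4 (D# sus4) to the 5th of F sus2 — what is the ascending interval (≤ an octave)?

diminished third

D#sus4 (D# sus4) has A# as its 5th, and F sus2 has C as its 5th.
A# up to C is 2 semitones, a whole step narrower than a major third, so the interval is diminished.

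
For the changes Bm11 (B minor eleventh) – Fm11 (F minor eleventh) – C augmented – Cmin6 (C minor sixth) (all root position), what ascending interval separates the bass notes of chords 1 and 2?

diminished fifth

The roots are B and F.
B up to F is 6 semitones, a half step narrower than a perfect fifth, so the interval is diminished.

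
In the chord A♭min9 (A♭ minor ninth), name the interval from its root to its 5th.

A♭min9 (A♭ minor ninth): A♭ C♭ E♭ G♭ B♭.
The root is A♭ and the 5th is E♭.
From A♭ to E♭ is 7 semitones, exactly the perfect fifth.

perfect fifth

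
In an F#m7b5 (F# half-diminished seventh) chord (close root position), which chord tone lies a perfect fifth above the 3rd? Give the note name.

Spelling the chord: F#, A, C, E.
The 3rd is A. A perfect fifth above A is E.
E is the chord's 7th.

E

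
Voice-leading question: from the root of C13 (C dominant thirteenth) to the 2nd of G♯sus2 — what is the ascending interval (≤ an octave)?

A6

C13 (C dominant thirteenth) has C as its root, and G♯sus2 has A♯ as its 2nd.
C up to A♯ is 10 semitones, a half step wider than a major sixth, so the interval is augmented.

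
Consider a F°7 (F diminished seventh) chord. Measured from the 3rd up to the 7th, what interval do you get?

diminished 5th

F°7 is spelled F–Ab–Cb–Ebb.
The 3rd is Ab and the 7th is Ebb.
Ab up to Ebb is 6 semitones, a half step narrower than a perfect fifth, so the interval is diminished.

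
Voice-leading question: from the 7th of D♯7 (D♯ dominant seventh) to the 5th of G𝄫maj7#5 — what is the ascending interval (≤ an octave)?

diminished second

The 7th of D♯7 (D♯ dominant seventh) is C♯; the 5th of G𝄫maj7#5 is D♭.
C♯ up to D♭ is 0 semitones, a whole step narrower than a major second, so the interval is diminished.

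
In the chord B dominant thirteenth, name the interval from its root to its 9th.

M9

Spelling the chord: B D♯ F♯ A C♯ G♯.
So we need the interval from B up to C♯.
Counting 9 letters and 14 half steps from B gives a major ninth.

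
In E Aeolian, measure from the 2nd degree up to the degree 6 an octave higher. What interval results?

diminished twelfth

The scale runs E F# G A B C D.
2nd degree = F#; 6th scale degree (up an octave) = C.
From F# to C: 18 semitones over a twelfth = diminished.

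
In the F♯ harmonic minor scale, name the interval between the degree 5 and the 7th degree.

Spelling the F♯ harmonic minor scale: F♯ G♯ A B C♯ D E♯.
So we need the interval from C♯ up to E♯.
C♯ up to E♯ spans 3 letter names and 4 semitones — a major third.

major 3rd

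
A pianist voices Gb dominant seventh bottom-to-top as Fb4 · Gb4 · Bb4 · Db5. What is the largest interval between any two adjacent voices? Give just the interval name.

Adjacent intervals: Fb4→Gb4 = major second; Gb4→Bb4 = major third; Bb4→Db5 = minor third.
The largest is Gb4 to Bb4, a major third (4 semitones).

major third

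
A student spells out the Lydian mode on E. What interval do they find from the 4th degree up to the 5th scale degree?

E lydian: E F♯ G♯ A♯ B C♯ D♯.
4th degree = A♯; 5th scale degree = B.
2 letter names make it a second; at 1 semitone (a half step narrower than major) the quality is minor.

minor second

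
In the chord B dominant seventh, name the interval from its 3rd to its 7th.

diminished 5th

The chord tones of B7 (B dominant seventh) are B–D♯–F♯–A.
The 3rd is D♯ and the 7th is A.
D♯ up to A is 6 semitones, a half step narrower than a perfect fifth, so the interval is diminished.
This 3–7 tritone is the characteristic tension at the heart of the dominant sound.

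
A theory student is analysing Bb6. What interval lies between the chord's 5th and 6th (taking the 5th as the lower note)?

major second

The chord tones of Bb6 (Bb major sixth) are Bb, D, F, G.
That puts F below G.
Counting 2 letters and 2 half steps from F gives a major second.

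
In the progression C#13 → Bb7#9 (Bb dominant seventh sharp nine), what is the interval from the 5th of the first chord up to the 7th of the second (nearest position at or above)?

The 5th of C#13 is G#; the 7th of Bb7#9 (Bb dominant seventh sharp nine) is Ab.
From G# to Ab: 0 semitones over a second = diminished.

d2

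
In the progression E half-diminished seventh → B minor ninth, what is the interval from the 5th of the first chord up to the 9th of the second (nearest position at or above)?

The 5th of E half-diminished seventh is B♭; the 9th of B minor ninth is C♯.
From B♭ to C♯: 3 semitones over a second = augmented.

augmented second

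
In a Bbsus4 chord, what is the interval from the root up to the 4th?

perfect 4th

Bbsus4 is spelled Bb-Eb-F.
That puts Bb below Eb.
Counting 4 letters and 5 half steps from Bb gives a perfect fourth.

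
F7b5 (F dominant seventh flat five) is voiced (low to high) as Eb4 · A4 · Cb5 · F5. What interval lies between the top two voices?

augmented 4th

Those voices are Cb5 and F5.
Cb up to F is 6 semitones, a half step wider than a perfect fourth, so the interval is augmented.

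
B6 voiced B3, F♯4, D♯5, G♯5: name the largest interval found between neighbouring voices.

Adjacent intervals: B3→F♯4 = perfect fifth; F♯4→D♯5 = major sixth; D♯5→G♯5 = perfect fourth.
The largest is F♯4 to D♯5, a major sixth (9 semitones).

major sixth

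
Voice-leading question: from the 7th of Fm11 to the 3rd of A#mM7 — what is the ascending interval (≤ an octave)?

Fm11 has Eb as its 7th, and A#mM7 has C# as its 3rd.
From Eb to C#: 10 semitones over a sixth = augmented.

augmented sixth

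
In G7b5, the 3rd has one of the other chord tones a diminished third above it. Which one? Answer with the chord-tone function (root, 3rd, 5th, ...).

G dominant seventh flat five is spelled G B Db F.
The 3rd is B. A diminished third above B is Db.
Db is the chord's 5th.

5th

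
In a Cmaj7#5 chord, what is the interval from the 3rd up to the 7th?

perfect fifth

Spelling the chord: C-E-G#-B.
3rd = E; 7th = B.
From E to B is 7 semitones, exactly the perfect fifth.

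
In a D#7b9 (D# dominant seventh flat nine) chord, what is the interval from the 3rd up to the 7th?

diminished fifth

The chord tones of D#7b9 are D#–F##–A#–C#–E.
That puts F## below C#.
F## up to C# is 6 semitones, a half step narrower than a perfect fifth, so the interval is diminished.
That tritone between 3rd and 7th is what gives the dominant seventh its pull toward resolution.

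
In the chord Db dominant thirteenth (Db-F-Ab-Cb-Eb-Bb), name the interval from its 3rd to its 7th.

3rd = F; 7th = Cb.
F up to Cb is 6 semitones, a half step narrower than a perfect fifth, so the interval is diminished.
This 3–7 tritone is the characteristic tension at the heart of the dominant sound.

diminished fifth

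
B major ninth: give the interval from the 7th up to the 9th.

B major ninth: B–D♯–F♯–A♯–C♯.
That puts A♯ below C♯.
3 letter names make it a third; at 3 semitones (a half step narrower than major) the quality is minor.

minor 3rd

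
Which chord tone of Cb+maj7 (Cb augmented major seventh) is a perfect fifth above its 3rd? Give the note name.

Cbmaj7#5 (Cb augmented major seventh) is spelled Cb–Eb–G–Bb.
The 3rd is Eb. A perfect fifth above Eb is Bb.
Bb is the chord's 7th.

Bb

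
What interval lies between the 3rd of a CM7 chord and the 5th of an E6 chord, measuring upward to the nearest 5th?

perfect 5th

CM7 has E as its 3rd, and E6 has B as its 5th.
From E to B is 7 semitones, exactly the perfect fifth.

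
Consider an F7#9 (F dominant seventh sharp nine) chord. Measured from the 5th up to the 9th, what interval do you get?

augmented 5th

Spelling the chord: F-A-C-E♭-G♯.
The 5th is C and the 9th is G♯.
5 letter names make it a fifth; at 8 semitones (a half step wider than perfect) the quality is augmented.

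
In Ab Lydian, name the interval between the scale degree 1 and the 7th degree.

Spelling Ab Lydian: Ab Bb C D Eb F G.
The scale degree 1 is Ab and the 7th degree is G.
Ab up to G spans 7 letter names and 11 semitones — a major seventh.

M7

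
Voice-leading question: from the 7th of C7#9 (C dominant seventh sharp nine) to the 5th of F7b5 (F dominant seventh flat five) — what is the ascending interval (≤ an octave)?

The 7th of C7#9 (C dominant seventh sharp nine) is Bb; the 5th of F7b5 (F dominant seventh flat five) is Cb.
Bb up to Cb is 1 semitone, a half step narrower than a major second, so the interval is minor.

minor second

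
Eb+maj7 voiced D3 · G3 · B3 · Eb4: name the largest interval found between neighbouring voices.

perfect fourth

Adjacent intervals: D3→G3 = perfect fourth; G3→B3 = major third; B3→Eb4 = diminished fourth.
The largest is D3 to G3, a perfect fourth (5 semitones).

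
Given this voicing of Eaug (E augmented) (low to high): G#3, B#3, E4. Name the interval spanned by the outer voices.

The outer voices are G#3 and E4.
From G# to E: 8 semitones over a sixth = minor.

minor 6th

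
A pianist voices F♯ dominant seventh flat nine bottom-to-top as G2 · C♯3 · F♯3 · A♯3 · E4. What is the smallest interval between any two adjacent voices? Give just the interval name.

Adjacent intervals: G2→C♯3 = augmented fourth; C♯3→F♯3 = perfect fourth; F♯3→A♯3 = major third; A♯3→E4 = diminished fifth.
The smallest is F♯3 to A♯3, a major third (4 semitones).

major third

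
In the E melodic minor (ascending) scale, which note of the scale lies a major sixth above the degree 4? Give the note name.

F#

The scale is E F# G A B C# D#.
The degree 4 is A; a major sixth above that is F# — scale degree 2.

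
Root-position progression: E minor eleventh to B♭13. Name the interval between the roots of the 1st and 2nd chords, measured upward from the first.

d5

The roots are E and B♭.
5 letter names make it a fifth; at 6 semitones (a half step narrower than perfect) the quality is diminished.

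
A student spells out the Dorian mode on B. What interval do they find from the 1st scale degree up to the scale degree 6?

M6

B dorian: B C# D E F# G# A.
That puts B below G#.
Counting 6 letters and 9 half steps from B gives a major sixth.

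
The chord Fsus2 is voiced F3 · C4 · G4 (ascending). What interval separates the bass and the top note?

The outer voices are F3 and G4.
From F to G is 14 semitones, exactly the major ninth.

major ninth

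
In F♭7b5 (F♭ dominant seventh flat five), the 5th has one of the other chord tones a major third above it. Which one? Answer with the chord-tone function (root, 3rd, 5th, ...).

7th

The chord tones of F♭7b5 are F♭ A♭ C𝄫 E𝄫.
The 5th is C𝄫. A major third above C𝄫 is E𝄫.
E𝄫 is the chord's 7th.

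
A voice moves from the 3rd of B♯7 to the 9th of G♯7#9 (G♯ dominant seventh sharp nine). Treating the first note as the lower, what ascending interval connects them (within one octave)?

P5

The 3rd of B♯7 is D𝄪; the 9th of G♯7#9 (G♯ dominant seventh sharp nine) is A𝄪.
Counting 5 letters and 7 half steps from D𝄪 gives a perfect fifth.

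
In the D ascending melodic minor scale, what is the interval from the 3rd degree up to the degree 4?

M2

Spelling the D ascending melodic minor scale: D E F G A B C#.
That puts F below G.
F up to G spans 2 letter names and 2 semitones — a major second.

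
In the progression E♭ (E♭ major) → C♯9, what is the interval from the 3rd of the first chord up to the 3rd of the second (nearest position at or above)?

E♭ (E♭ major) has G as its 3rd, and C♯9 has E♯ as its 3rd.
6 letter names make it a sixth; at 10 semitones (a half step wider than major) the quality is augmented.

augmented sixth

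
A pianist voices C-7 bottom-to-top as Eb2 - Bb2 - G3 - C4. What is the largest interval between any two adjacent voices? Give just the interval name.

major sixth

Adjacent intervals: Eb2→Bb2 = perfect fifth; Bb2→G3 = major sixth; G3→C4 = perfect fourth.
The largest is Bb2 to G3, a major sixth (9 semitones).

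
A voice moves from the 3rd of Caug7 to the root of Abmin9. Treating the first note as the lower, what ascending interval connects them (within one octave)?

The 3rd of Caug7 is E; the root of Abmin9 is Ab.
4 letter names make it a fourth; at 4 semitones (a half step narrower than perfect) the quality is diminished.

diminished fourth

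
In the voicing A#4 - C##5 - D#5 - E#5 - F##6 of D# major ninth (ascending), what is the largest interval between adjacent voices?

major 9th

Adjacent intervals: A#4→C##5 = major third; C##5→D#5 = minor second; D#5→E#5 = major second; E#5→F##6 = major ninth.
The largest is E#5 to F##6, a major ninth (14 semitones).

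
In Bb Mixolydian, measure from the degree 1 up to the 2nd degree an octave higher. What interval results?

major ninth

The scale runs Bb C D Eb F G Ab.
That puts Bb below C.
Counting 9 letters and 14 half steps from Bb gives a major ninth.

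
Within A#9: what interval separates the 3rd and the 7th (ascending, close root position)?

The chord tones of A#9 are A# C## E# G# B#.
So we need the interval from C## up to G#.
From C## to G#: 6 semitones over a fifth = diminished.
That tritone between 3rd and 7th is what gives the dominant seventh its pull toward resolution.

diminished fifth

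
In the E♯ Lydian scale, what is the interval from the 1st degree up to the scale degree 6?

E♯ lydian: E♯ F𝄪 G𝄪 A𝄪 B♯ C𝄪 D𝄪.
So we need the interval from E♯ up to C𝄪.
E♯ up to C𝄪 spans 6 letter names and 9 semitones — a major sixth.

major sixth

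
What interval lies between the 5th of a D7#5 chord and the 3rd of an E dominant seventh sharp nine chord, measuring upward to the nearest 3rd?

minor seventh

D7#5 has A# as its 5th, and E dominant seventh sharp nine has G# as its 3rd.
From A# to G#: 10 semitones over a seventh = minor.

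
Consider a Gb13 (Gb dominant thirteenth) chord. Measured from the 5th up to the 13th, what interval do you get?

major ninth

Spelling the chord: Gb Bb Db Fb Ab Eb.
So we need the interval from Db up to Eb.
From Db to Eb is 14 semitones, exactly the major ninth.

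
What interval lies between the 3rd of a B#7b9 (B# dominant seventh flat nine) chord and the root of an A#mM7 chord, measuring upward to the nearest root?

B#7b9 (B# dominant seventh flat nine) has D## as its 3rd, and A#mM7 has A# as its root.
5 letter names make it a fifth; at 6 semitones (a half step narrower than perfect) the quality is diminished.

diminished 5th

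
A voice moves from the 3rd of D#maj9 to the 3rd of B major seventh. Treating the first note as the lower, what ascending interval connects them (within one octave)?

The 3rd of D#maj9 is F##; the 3rd of B major seventh is D#.
From F## to D#: 8 semitones over a sixth = minor.

m6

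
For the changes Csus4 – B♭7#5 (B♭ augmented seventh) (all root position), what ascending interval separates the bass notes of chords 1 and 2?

minor seventh

The roots are C and B♭.
7 letter names make it a seventh; at 10 semitones (a half step narrower than major) the quality is minor.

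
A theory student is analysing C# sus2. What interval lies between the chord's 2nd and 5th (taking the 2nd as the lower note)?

Spelling the chord: C#-D#-G#.
The 2nd is D# and the 5th is G#.
Counting 4 letters and 5 half steps from D# gives a perfect fourth.

perfect fourth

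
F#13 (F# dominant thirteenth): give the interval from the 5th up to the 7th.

F# dominant thirteenth is spelled F#–A#–C#–E–G#–D#.
So we need the interval from C# up to E.
C# up to E is 3 semitones, a half step narrower than a major third, so the interval is minor.

minor third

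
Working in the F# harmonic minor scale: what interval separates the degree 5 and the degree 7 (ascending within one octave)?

F# harmonic minor: F# G# A B C# D E#.
So we need the interval from C# up to E#.
C# up to E# spans 3 letter names and 4 semitones — a major third.

major third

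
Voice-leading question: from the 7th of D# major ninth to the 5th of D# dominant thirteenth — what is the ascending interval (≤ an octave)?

D# major ninth has C## as its 7th, and D# dominant thirteenth has A# as its 5th.
C## up to A# is 8 semitones, a half step narrower than a major sixth, so the interval is minor.

minor sixth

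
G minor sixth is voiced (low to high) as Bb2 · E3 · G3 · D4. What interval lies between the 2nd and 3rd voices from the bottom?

Those voices are E3 and G3.
From E to G: 3 semitones over a third = minor.

minor 3rd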